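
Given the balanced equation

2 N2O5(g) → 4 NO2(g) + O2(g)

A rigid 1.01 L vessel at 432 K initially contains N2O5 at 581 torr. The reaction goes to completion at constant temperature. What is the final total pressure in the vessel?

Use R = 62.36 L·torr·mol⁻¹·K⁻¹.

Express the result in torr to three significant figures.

Rigid vessel, constant T ⇒ P scales with total gas moles (2 → 5).
P_final = (5/2) × 581 = 1452 torr

1450 torr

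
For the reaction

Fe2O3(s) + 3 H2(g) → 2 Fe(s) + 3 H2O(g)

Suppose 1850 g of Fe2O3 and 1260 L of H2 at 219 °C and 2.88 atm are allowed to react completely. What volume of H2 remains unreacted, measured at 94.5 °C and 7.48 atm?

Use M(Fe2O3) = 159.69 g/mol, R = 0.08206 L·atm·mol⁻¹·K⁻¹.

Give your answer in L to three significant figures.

n(Fe2O3) = 1850 / 159.69 = 11.58 mol
n(H2) = PV/RT = (2.88 × 1260) / (0.08206 × 492.15) = 89.85 mol
For 11.58 mol Fe2O3, stoichiometry requires (3/1) × 11.58 = 34.74 mol H2; 89.85 mol is available, so Fe2O3 is limiting.
n(H2) consumed = (3/1) × 11.58 = 34.74 mol; remaining = 89.85 − 34.74 = 55.11 mol
V(H2) = nRT/P = 55.11 × 0.08206 × 367.65 / 7.48 = 222.3 L

222 L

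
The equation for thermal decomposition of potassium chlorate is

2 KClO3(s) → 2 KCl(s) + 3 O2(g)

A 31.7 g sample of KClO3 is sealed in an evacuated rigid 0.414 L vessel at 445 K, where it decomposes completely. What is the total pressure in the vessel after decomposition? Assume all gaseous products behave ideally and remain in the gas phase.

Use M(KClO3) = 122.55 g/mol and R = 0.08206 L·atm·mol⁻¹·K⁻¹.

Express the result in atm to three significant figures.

34.2 atm

n(KClO3) = 31.7 / 122.55 = 0.2587 mol
n(gas produced) = (3/2) × 0.2587 = 0.3881 mol
P = nRT/V = 0.3881 × 0.08206 × 445 / 0.414 = 34.23 atm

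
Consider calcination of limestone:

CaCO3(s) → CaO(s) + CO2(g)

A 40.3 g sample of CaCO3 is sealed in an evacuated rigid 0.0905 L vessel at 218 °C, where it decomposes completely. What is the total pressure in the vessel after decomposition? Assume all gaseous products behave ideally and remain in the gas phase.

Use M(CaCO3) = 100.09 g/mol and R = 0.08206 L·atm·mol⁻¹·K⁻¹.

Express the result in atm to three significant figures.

n(CaCO3) = 40.3 / 100.09 = 0.4026 mol
n(gas produced) = (1/1) × 0.4026 = 0.4026 mol
P = nRT/V = 0.4026 × 0.08206 × 491.15 / 0.0905 = 179.3 atm

179 atm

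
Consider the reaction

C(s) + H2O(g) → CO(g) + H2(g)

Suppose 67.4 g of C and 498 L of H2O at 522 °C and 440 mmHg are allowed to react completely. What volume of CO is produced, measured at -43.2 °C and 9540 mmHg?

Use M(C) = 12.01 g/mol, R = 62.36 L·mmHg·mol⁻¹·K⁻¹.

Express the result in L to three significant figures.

6.64 L

n(C) = 67.4 / 12.01 = 5.612 mol
n(H2O) = PV/RT = (440 × 498) / (62.36 × 795.15) = 4.419 mol
For 5.612 mol C, stoichiometry requires (1/1) × 5.612 = 5.612 mol H2O; 4.419 mol is available, so H2O is limiting.
n(CO) = (1/1) × 4.419 = 4.419 mol
V(CO) = nRT/P = 4.419 × 62.36 × 229.95 / 9540 = 6.642 L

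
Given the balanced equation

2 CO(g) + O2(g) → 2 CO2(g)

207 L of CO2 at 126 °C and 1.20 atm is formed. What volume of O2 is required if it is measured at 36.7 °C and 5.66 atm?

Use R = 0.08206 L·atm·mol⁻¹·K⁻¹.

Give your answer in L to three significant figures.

17.0 L

n(CO2) = PV/RT = (1.20 × 207) / (0.08206 × 399.15) = 7.584 mol
n(O2) = (1/2) × 7.584 = 3.792 mol
V = nRT/P = 3.792 × 0.08206 × 309.85 / 5.66 = 17.03 L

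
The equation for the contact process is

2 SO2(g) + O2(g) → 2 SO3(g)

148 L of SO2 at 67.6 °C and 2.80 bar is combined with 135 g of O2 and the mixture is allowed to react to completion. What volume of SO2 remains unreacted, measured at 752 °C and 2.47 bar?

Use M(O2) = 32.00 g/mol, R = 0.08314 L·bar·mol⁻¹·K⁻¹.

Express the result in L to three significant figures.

n(SO2) = PV/RT = (2.80 × 148) / (0.08314 × 340.75) = 14.63 mol
n(O2) = 135 / 32.00 = 4.219 mol
For 14.63 mol SO2, stoichiometry requires (1/2) × 14.63 = 7.315 mol O2; 4.219 mol is available, so O2 is limiting.
n(SO2) consumed = (2/1) × 4.219 = 8.438 mol; remaining = 14.63 − 8.438 = 6.192 mol
V(SO2) = nRT/P = 6.192 × 0.08314 × 1025.15 / 2.47 = 213.7 L

214 L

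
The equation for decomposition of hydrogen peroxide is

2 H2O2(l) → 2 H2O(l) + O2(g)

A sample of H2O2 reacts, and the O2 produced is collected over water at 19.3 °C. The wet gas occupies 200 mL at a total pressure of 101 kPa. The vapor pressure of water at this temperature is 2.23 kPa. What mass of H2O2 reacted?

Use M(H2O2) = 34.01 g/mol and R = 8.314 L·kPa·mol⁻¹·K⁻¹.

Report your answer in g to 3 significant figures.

P(O2) = 101 − 2.23 = 98.77 kPa
n(O2) = PV/RT = (98.77 × 0.2000) / (8.314 × 292.45) = 0.008124 mol
n(H2O2) = (2/1) × 0.008124 = 0.01625 mol
m(H2O2) = 0.01625 × 34.01 = 0.5527 g

0.553 g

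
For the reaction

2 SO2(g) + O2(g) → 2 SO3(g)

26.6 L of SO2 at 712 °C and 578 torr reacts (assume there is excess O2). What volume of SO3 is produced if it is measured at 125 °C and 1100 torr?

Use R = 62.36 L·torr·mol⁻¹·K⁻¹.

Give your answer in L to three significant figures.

5.65 L

n(SO2) = PV/RT = (578 × 26.6) / (62.36 × 985.15) = 0.2503 mol
n(SO3) = (2/2) × 0.2503 = 0.2503 mol
V = nRT/P = 0.2503 × 62.36 × 398.15 / 1100 = 5.650 L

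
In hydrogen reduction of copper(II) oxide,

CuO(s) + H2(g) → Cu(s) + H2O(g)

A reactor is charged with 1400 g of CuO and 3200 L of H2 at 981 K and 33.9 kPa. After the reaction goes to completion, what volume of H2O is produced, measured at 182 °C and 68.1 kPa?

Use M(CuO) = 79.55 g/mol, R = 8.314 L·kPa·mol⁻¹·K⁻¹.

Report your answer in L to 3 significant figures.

n(CuO) = 1400 / 79.55 = 17.60 mol
n(H2) = PV/RT = (33.9 × 3200) / (8.314 × 981) = 13.30 mol
For 17.60 mol CuO, stoichiometry requires (1/1) × 17.60 = 17.60 mol H2; 13.30 mol is available, so H2 is limiting.
n(H2O) = (1/1) × 13.30 = 13.30 mol
V(H2O) = nRT/P = 13.30 × 8.314 × 455.15 / 68.1 = 739.0 L

739 L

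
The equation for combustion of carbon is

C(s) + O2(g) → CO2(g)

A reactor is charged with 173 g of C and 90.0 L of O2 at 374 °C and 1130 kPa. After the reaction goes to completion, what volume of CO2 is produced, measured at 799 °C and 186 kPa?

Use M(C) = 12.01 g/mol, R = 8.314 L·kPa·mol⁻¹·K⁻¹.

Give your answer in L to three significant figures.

690 L

n(C) = 173 / 12.01 = 14.40 mol
n(O2) = PV/RT = (1130 × 90.0) / (8.314 × 647.15) = 18.90 mol
For 14.40 mol C, stoichiometry requires (1/1) × 14.40 = 14.40 mol O2; 18.90 mol is available, so C is limiting.
n(CO2) = (1/1) × 14.40 = 14.40 mol
V(CO2) = nRT/P = 14.40 × 8.314 × 1072.15 / 186 = 690.1 L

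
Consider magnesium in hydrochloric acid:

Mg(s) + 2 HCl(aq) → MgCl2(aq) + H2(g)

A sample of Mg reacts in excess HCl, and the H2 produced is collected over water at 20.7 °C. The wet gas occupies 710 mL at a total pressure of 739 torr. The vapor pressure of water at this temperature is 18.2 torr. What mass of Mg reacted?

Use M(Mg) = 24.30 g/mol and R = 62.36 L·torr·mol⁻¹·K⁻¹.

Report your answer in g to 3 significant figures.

P(H2) = 739 − 18.2 = 720.8 torr
n(H2) = PV/RT = (720.8 × 0.7100) / (62.36 × 293.85) = 0.02793 mol
n(Mg) = (1/1) × 0.02793 = 0.02793 mol
m(Mg) = 0.02793 × 24.30 = 0.6787 g

0.679 g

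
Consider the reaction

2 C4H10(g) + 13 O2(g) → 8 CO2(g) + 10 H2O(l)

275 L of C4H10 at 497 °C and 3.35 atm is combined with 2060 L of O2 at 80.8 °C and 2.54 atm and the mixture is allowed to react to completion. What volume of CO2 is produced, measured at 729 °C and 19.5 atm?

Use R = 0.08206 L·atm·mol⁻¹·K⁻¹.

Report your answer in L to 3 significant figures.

n(C4H10) = PV/RT = (3.35 × 275) / (0.08206 × 770.15) = 14.58 mol
n(O2) = PV/RT = (2.54 × 2060) / (0.08206 × 353.95) = 180.1 mol
For 14.58 mol C4H10, stoichiometry requires (13/2) × 14.58 = 94.77 mol O2; 180.1 mol is available, so C4H10 is limiting.
n(CO2) = (8/2) × 14.58 = 58.32 mol
V(CO2) = nRT/P = 58.32 × 0.08206 × 1002.15 / 19.5 = 246.0 L

246 L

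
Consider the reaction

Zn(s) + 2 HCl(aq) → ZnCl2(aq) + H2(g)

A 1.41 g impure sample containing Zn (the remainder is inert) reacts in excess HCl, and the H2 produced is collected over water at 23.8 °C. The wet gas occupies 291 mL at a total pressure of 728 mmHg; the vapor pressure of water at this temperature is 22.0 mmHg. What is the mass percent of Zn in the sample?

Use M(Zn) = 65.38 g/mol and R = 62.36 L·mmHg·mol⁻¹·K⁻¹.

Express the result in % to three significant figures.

51.4 %

P(H2) = 728 − 22.0 = 706.0 mmHg
n(H2) = PV/RT = (706.0 × 0.2910) / (62.36 × 296.95) = 0.01109 mol
n(Zn) = (1/1) × 0.01109 = 0.01109 mol
m(Zn) = 0.01109 × 65.38 = 0.7251 g
%Zn = 0.7251 / 1.41 × 100 = 51.43%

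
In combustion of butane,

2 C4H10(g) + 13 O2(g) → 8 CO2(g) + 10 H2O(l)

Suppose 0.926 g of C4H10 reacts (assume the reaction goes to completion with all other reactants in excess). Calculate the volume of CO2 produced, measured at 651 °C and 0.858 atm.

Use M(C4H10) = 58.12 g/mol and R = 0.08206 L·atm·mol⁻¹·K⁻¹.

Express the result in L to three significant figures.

n(C4H10) = 0.9260 / 58.12 = 0.01593 mol
n(CO2) = (8/2) × 0.01593 = 0.06372 mol
V = nRT/P = 0.06372 × 0.08206 × 924.15 / 0.858 = 5.632 L

5.63 L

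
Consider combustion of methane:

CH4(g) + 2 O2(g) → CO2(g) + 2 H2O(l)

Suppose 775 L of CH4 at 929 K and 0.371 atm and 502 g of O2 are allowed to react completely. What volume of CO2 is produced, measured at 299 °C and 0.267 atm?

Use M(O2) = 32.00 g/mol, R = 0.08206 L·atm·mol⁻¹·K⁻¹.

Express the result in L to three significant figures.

663 L

n(CH4) = PV/RT = (0.371 × 775) / (0.08206 × 929) = 3.772 mol
n(O2) = 502 / 32.00 = 15.69 mol
For 3.772 mol CH4, stoichiometry requires (2/1) × 3.772 = 7.544 mol O2; 15.69 mol is available, so CH4 is limiting.
n(CO2) = (1/1) × 3.772 = 3.772 mol
V(CO2) = nRT/P = 3.772 × 0.08206 × 572.15 / 0.267 = 663.3 L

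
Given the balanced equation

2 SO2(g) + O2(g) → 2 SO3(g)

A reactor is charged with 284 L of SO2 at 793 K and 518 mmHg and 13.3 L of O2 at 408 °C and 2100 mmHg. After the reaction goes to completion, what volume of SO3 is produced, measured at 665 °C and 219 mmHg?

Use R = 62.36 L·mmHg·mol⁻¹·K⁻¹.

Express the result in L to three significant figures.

n(SO2) = PV/RT = (518 × 284) / (62.36 × 793) = 2.975 mol
n(O2) = PV/RT = (2100 × 13.3) / (62.36 × 681.15) = 0.6575 mol
For 2.975 mol SO2, stoichiometry requires (1/2) × 2.975 = 1.488 mol O2; 0.6575 mol is available, so O2 is limiting.
n(SO3) = (2/1) × 0.6575 = 1.315 mol
V(SO3) = nRT/P = 1.315 × 62.36 × 938.15 / 219 = 351.3 L

351 L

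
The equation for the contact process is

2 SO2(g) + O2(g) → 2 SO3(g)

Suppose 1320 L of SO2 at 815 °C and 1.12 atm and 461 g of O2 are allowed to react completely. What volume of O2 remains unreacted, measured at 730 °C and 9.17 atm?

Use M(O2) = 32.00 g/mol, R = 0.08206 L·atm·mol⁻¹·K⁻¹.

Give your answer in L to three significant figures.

55.0 L

n(SO2) = PV/RT = (1.12 × 1320) / (0.08206 × 1088.15) = 16.56 mol
n(O2) = 461 / 32.00 = 14.41 mol
For 16.56 mol SO2, stoichiometry requires (1/2) × 16.56 = 8.280 mol O2; 14.41 mol is available, so SO2 is limiting.
n(O2) consumed = (1/2) × 16.56 = 8.280 mol; remaining = 14.41 − 8.280 = 6.130 mol
V(O2) = nRT/P = 6.130 × 0.08206 × 1003.15 / 9.17 = 55.03 L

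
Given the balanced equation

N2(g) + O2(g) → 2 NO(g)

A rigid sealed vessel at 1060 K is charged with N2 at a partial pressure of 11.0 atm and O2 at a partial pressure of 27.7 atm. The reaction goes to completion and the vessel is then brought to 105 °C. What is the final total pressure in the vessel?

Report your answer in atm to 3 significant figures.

Because the vessel is rigid and T is held at 1060 K, work the stoichiometry in partial pressures (P_i = n_iRT/V).
P(O2) required for 11.0 atm of N2 = (1/1) × 11.0 = 11.00 atm; available 27.7 atm, so N2 is limiting.
P(O2) remaining = 27.7 − (1/1) × 11.0 = 16.70 atm
P(gaseous products) = (2)/1 × 11.0 = 22.00 atm
P_total at 1060 K = 16.70 + 22.00 = 38.70 atm
Scaling to 105 °C: P = 38.70 × 378.15/1060 = 13.81 atm

13.8 atm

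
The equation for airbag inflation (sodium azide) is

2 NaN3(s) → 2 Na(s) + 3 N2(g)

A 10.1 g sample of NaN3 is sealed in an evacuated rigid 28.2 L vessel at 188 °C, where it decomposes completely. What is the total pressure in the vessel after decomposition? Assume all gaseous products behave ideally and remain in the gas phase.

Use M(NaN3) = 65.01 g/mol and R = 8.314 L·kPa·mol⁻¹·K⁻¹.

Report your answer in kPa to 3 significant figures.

31.7 kPa

n(NaN3) = 10.1 / 65.01 = 0.1554 mol
n(gas produced) = (3/2) × 0.1554 = 0.2331 mol
P = nRT/V = 0.2331 × 8.314 × 461.15 / 28.2 = 31.69 kPa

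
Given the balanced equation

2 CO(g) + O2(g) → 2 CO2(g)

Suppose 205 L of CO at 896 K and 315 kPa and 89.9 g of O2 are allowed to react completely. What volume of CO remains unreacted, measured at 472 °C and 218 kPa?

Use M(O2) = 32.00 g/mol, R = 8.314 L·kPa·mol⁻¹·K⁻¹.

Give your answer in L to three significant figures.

86.7 L

n(CO) = PV/RT = (315 × 205) / (8.314 × 896) = 8.669 mol
n(O2) = 89.9 / 32.00 = 2.809 mol
For 8.669 mol CO, stoichiometry requires (1/2) × 8.669 = 4.335 mol O2; 2.809 mol is available, so O2 is limiting.
n(CO) consumed = (2/1) × 2.809 = 5.618 mol; remaining = 8.669 − 5.618 = 3.051 mol
V(CO) = nRT/P = 3.051 × 8.314 × 745.15 / 218 = 86.70 L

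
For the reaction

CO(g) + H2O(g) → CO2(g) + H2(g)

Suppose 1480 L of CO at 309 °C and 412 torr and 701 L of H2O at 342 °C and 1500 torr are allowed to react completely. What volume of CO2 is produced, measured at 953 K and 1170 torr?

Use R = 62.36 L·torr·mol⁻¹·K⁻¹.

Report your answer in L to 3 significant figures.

n(CO) = PV/RT = (412 × 1480) / (62.36 × 582.15) = 16.80 mol
n(H2O) = PV/RT = (1500 × 701) / (62.36 × 615.15) = 27.41 mol
For 16.80 mol CO, stoichiometry requires (1/1) × 16.80 = 16.80 mol H2O; 27.41 mol is available, so CO is limiting.
n(CO2) = (1/1) × 16.80 = 16.80 mol
V(CO2) = nRT/P = 16.80 × 62.36 × 953 / 1170 = 853.3 L

853 L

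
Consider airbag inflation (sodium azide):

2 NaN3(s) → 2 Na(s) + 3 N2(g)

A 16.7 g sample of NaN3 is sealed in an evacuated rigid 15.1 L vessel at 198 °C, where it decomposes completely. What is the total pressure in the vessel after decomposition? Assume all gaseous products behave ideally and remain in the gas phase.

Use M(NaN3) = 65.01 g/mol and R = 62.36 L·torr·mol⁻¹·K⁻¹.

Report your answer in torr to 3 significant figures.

n(NaN3) = 16.7 / 65.01 = 0.2569 mol
n(gas produced) = (3/2) × 0.2569 = 0.3854 mol
P = nRT/V = 0.3854 × 62.36 × 471.15 / 15.1 = 749.9 torr

750 torr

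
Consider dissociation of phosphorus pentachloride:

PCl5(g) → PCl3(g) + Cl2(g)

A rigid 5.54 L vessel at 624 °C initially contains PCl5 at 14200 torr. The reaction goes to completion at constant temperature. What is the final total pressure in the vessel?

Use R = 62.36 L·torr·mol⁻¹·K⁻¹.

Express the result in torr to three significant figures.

At constant T and V, P ∝ n(gas): 1 mol gas → 2 mol gas.
P_final = (2/1) × 14200 = 28400 torr

28400 torr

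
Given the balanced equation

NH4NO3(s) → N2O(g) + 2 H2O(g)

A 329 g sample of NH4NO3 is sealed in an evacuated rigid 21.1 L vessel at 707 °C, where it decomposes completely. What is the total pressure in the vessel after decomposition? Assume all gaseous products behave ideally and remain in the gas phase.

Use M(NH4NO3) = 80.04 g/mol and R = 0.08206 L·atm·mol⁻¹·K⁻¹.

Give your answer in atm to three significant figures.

47.0 atm

n(NH4NO3) = 329 / 80.04 = 4.110 mol
n(gas produced) = (3/1) × 4.110 = 12.33 mol
P = nRT/V = 12.33 × 0.08206 × 980.15 / 21.1 = 47.00 atm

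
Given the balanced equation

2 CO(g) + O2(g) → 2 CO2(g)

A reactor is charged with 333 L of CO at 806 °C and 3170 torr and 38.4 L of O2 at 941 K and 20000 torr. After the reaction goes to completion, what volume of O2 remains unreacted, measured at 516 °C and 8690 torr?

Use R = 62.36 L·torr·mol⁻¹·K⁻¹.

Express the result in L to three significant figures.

29.7 L

n(CO) = PV/RT = (3170 × 333) / (62.36 × 1079.15) = 15.69 mol
n(O2) = PV/RT = (20000 × 38.4) / (62.36 × 941) = 13.09 mol
For 15.69 mol CO, stoichiometry requires (1/2) × 15.69 = 7.845 mol O2; 13.09 mol is available, so CO is limiting.
n(O2) consumed = (1/2) × 15.69 = 7.845 mol; remaining = 13.09 − 7.845 = 5.245 mol
V(O2) = nRT/P = 5.245 × 62.36 × 789.15 / 8690 = 29.70 L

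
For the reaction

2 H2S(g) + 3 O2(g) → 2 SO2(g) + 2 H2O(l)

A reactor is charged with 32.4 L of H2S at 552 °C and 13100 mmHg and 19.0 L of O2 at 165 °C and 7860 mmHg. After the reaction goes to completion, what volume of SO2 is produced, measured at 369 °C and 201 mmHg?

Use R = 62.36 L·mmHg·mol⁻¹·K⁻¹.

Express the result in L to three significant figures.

n(H2S) = PV/RT = (13100 × 32.4) / (62.36 × 825.15) = 8.249 mol
n(O2) = PV/RT = (7860 × 19.0) / (62.36 × 438.15) = 5.466 mol
For 8.249 mol H2S, stoichiometry requires (3/2) × 8.249 = 12.37 mol O2; 5.466 mol is available, so O2 is limiting.
n(SO2) = (2/3) × 5.466 = 3.644 mol
V(SO2) = nRT/P = 3.644 × 62.36 × 642.15 / 201 = 726.0 L

726 L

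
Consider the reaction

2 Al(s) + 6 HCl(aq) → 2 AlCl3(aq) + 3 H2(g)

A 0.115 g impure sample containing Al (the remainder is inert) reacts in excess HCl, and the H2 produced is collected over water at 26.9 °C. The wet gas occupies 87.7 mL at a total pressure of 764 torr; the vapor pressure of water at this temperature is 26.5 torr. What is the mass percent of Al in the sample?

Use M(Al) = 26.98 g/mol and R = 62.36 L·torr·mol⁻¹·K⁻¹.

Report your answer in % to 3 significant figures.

54.1 %

P(H2) = 764 − 26.5 = 737.5 torr
n(H2) = PV/RT = (737.5 × 0.08770) / (62.36 × 300.05) = 0.003457 mol
n(Al) = (2/3) × 0.003457 = 0.002305 mol
m(Al) = 0.002305 × 26.98 = 0.06219 g
%Al = 0.06219 / 0.115 × 100 = 54.08%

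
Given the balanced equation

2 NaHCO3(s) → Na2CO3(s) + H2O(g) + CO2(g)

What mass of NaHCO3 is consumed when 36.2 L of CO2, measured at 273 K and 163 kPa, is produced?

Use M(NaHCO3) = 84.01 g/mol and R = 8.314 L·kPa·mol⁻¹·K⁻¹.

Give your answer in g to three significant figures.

437 g

n(CO2) = PV/RT = (163 × 36.2) / (8.314 × 273) = 2.600 mol
n(NaHCO3) = (2/1) × 2.600 = 5.200 mol
m(NaHCO3) = 5.200 × 84.01 = 436.9 g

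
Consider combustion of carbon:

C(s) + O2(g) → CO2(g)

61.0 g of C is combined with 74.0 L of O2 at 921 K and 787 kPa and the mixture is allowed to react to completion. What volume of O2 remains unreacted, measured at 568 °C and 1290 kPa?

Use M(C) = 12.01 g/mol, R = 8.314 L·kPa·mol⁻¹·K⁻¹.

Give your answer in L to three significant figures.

13.7 L

n(C) = 61.0 / 12.01 = 5.079 mol
n(O2) = PV/RT = (787 × 74.0) / (8.314 × 921) = 7.606 mol
For 5.079 mol C, stoichiometry requires (1/1) × 5.079 = 5.079 mol O2; 7.606 mol is available, so C is limiting.
n(O2) consumed = (1/1) × 5.079 = 5.079 mol; remaining = 7.606 − 5.079 = 2.527 mol
V(O2) = nRT/P = 2.527 × 8.314 × 841.15 / 1290 = 13.70 L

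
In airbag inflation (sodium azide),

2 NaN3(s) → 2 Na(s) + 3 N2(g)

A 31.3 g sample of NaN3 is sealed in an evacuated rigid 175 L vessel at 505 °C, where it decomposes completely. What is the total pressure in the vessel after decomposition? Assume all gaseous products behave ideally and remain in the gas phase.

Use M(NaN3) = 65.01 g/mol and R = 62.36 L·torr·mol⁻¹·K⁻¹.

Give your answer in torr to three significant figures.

200 torr

n(NaN3) = 31.3 / 65.01 = 0.4815 mol
n(gas produced) = (3/2) × 0.4815 = 0.7222 mol
P = nRT/V = 0.7222 × 62.36 × 778.15 / 175 = 200.3 torr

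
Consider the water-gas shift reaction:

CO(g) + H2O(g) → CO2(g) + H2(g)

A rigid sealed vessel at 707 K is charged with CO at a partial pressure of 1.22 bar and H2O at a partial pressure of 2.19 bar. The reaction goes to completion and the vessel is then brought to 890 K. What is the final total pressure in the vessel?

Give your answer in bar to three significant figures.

4.29 bar

Because the vessel is rigid and T is held at 707 K, work the stoichiometry in partial pressures (P_i = n_iRT/V).
P(H2O) required for 1.22 bar of CO = (1/1) × 1.22 = 1.220 bar; available 2.19 bar, so CO is limiting.
P(H2O) remaining = 2.19 − (1/1) × 1.22 = 0.9700 bar
P(gaseous products) = (1+1)/1 × 1.22 = 2.440 bar
P_total at 707 K = 0.9700 + 2.440 = 3.410 bar
Scaling to 890 K: P = 3.410 × 890/707 = 4.293 bar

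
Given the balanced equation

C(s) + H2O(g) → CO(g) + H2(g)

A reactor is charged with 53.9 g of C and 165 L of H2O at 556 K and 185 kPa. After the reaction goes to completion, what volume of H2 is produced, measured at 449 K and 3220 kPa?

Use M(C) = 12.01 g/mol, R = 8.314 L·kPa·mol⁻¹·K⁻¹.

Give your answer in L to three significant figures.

n(C) = 53.9 / 12.01 = 4.488 mol
n(H2O) = PV/RT = (185 × 165) / (8.314 × 556) = 6.603 mol
For 4.488 mol C, stoichiometry requires (1/1) × 4.488 = 4.488 mol H2O; 6.603 mol is available, so C is limiting.
n(H2) = (1/1) × 4.488 = 4.488 mol
V(H2) = nRT/P = 4.488 × 8.314 × 449 / 3220 = 5.203 L

5.20 L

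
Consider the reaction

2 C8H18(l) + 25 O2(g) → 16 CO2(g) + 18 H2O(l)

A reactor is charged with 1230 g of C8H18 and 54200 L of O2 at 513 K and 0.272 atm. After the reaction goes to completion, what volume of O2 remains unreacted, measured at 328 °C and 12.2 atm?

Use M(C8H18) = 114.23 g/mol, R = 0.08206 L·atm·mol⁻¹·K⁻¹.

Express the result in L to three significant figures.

872 L

n(C8H18) = 1230 / 114.23 = 10.77 mol
n(O2) = PV/RT = (0.272 × 54200) / (0.08206 × 513) = 350.2 mol
For 10.77 mol C8H18, stoichiometry requires (25/2) × 10.77 = 134.6 mol O2; 350.2 mol is available, so C8H18 is limiting.
n(O2) consumed = (25/2) × 10.77 = 134.6 mol; remaining = 350.2 − 134.6 = 215.6 mol
V(O2) = nRT/P = 215.6 × 0.08206 × 601.15 / 12.2 = 871.8 L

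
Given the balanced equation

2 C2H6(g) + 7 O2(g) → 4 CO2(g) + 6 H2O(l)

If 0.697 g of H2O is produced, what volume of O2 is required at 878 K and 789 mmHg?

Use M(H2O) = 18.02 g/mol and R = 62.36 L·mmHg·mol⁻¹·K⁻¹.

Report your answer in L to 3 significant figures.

n(H2O) = 0.6970 / 18.02 = 0.03868 mol
n(O2) = (7/6) × 0.03868 = 0.04513 mol
V = nRT/P = 0.04513 × 62.36 × 878 / 789 = 3.132 L

3.13 L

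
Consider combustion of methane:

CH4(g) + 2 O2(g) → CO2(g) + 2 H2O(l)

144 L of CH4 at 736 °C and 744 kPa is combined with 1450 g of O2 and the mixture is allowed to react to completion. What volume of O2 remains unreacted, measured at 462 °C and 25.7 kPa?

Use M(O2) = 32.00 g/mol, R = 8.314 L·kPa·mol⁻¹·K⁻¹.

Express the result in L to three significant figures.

n(CH4) = PV/RT = (744 × 144) / (8.314 × 1009.15) = 12.77 mol
n(O2) = 1450 / 32.00 = 45.31 mol
For 12.77 mol CH4, stoichiometry requires (2/1) × 12.77 = 25.54 mol O2; 45.31 mol is available, so CH4 is limiting.
n(O2) consumed = (2/1) × 12.77 = 25.54 mol; remaining = 45.31 − 25.54 = 19.77 mol
V(O2) = nRT/P = 19.77 × 8.314 × 735.15 / 25.7 = 4702 L

4700 L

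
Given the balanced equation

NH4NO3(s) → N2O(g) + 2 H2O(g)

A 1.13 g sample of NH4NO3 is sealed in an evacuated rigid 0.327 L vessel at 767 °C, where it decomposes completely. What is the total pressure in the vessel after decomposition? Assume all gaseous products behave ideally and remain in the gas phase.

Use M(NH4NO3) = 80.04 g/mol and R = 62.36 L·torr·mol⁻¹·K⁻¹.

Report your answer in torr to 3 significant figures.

8400 torr

n(NH4NO3) = 1.13 / 80.04 = 0.01412 mol
n(gas produced) = (3/1) × 0.01412 = 0.04236 mol
P = nRT/V = 0.04236 × 62.36 × 1040.15 / 0.327 = 8403 torr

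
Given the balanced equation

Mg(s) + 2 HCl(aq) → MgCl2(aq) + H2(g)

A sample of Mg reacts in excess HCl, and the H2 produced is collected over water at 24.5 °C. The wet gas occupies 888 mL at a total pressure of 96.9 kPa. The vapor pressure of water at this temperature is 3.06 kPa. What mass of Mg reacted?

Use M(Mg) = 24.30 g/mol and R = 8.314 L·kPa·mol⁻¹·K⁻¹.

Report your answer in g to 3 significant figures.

0.818 g

P(H2) = 96.9 − 3.06 = 93.84 kPa
n(H2) = PV/RT = (93.84 × 0.8880) / (8.314 × 297.65) = 0.03367 mol
n(Mg) = (1/1) × 0.03367 = 0.03367 mol
m(Mg) = 0.03367 × 24.30 = 0.8182 g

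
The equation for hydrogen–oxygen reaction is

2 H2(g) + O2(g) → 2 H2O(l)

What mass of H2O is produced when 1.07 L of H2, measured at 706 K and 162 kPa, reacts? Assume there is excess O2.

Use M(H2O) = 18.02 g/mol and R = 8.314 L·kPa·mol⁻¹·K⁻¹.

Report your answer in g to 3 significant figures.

0.532 g

n(H2) = PV/RT = (162 × 1.07) / (8.314 × 706) = 0.02953 mol
n(H2O) = (2/2) × 0.02953 = 0.02953 mol
m(H2O) = 0.02953 × 18.02 = 0.5321 g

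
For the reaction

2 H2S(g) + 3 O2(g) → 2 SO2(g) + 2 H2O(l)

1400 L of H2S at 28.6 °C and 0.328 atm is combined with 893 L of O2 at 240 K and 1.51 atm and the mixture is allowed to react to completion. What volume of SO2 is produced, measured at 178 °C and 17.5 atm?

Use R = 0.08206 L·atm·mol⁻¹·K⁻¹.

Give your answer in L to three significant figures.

39.2 L

n(H2S) = PV/RT = (0.328 × 1400) / (0.08206 × 301.75) = 18.54 mol
n(O2) = PV/RT = (1.51 × 893) / (0.08206 × 240) = 68.47 mol
For 18.54 mol H2S, stoichiometry requires (3/2) × 18.54 = 27.81 mol O2; 68.47 mol is available, so H2S is limiting.
n(SO2) = (2/2) × 18.54 = 18.54 mol
V(SO2) = nRT/P = 18.54 × 0.08206 × 451.15 / 17.5 = 39.22 L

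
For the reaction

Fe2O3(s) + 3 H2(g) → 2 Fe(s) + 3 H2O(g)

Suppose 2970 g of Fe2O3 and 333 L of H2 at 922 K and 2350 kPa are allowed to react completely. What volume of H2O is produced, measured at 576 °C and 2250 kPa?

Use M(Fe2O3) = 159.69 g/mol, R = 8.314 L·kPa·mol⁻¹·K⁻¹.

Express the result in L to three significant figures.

175 L

n(Fe2O3) = 2970 / 159.69 = 18.60 mol
n(H2) = PV/RT = (2350 × 333) / (8.314 × 922) = 102.1 mol
For 18.60 mol Fe2O3, stoichiometry requires (3/1) × 18.60 = 55.80 mol H2; 102.1 mol is available, so Fe2O3 is limiting.
n(H2O) = (3/1) × 18.60 = 55.80 mol
V(H2O) = nRT/P = 55.80 × 8.314 × 849.15 / 2250 = 175.1 L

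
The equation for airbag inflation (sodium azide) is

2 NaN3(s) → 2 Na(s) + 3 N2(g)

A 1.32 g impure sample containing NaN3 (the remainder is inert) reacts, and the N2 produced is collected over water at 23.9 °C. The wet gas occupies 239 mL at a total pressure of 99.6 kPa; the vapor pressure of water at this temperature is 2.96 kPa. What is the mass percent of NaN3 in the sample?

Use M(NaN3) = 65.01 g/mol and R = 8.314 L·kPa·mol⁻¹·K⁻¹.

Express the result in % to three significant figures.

30.7 %

P(N2) = 99.6 − 2.96 = 96.64 kPa
n(N2) = PV/RT = (96.64 × 0.2390) / (8.314 × 297.05) = 0.009352 mol
n(NaN3) = (2/3) × 0.009352 = 0.006235 mol
m(NaN3) = 0.006235 × 65.01 = 0.4053 g
%NaN3 = 0.4053 / 1.32 × 100 = 30.70%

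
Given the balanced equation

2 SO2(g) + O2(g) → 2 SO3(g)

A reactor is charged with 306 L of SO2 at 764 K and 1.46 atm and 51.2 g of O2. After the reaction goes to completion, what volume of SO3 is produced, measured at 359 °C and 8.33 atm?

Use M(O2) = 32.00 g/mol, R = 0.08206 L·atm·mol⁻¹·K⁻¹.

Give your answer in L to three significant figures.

19.9 L

n(SO2) = PV/RT = (1.46 × 306) / (0.08206 × 764) = 7.126 mol
n(O2) = 51.2 / 32.00 = 1.600 mol
For 7.126 mol SO2, stoichiometry requires (1/2) × 7.126 = 3.563 mol O2; 1.600 mol is available, so O2 is limiting.
n(SO3) = (2/1) × 1.600 = 3.200 mol
V(SO3) = nRT/P = 3.200 × 0.08206 × 632.15 / 8.33 = 19.93 L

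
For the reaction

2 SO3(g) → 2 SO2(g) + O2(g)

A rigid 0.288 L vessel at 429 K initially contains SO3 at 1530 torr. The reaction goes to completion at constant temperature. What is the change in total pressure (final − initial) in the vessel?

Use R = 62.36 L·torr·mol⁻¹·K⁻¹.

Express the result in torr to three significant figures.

765 torr

Since T and V are fixed, P_final/P_initial = n_final/n_initial = 3/2.
P_final = (3/2) × 1530 = 2295 torr; ΔP = 2295 − 1530 = 765.0 torr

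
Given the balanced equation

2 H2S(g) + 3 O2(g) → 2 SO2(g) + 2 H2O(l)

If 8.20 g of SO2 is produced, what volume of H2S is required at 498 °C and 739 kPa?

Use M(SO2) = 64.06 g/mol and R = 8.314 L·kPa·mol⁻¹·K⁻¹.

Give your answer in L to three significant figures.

n(SO2) = 8.200 / 64.06 = 0.1280 mol
n(H2S) = (2/2) × 0.1280 = 0.1280 mol
V = nRT/P = 0.1280 × 8.314 × 771.15 / 739 = 1.110 L

1.11 L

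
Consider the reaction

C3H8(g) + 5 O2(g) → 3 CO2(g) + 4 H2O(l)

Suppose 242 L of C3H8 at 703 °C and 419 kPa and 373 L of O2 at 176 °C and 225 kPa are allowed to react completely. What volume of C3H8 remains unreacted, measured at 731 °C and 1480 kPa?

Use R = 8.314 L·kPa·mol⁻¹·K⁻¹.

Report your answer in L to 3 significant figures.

n(C3H8) = PV/RT = (419 × 242) / (8.314 × 976.15) = 12.49 mol
n(O2) = PV/RT = (225 × 373) / (8.314 × 449.15) = 22.47 mol
For 12.49 mol C3H8, stoichiometry requires (5/1) × 12.49 = 62.45 mol O2; 22.47 mol is available, so O2 is limiting.
n(C3H8) consumed = (1/5) × 22.47 = 4.494 mol; remaining = 12.49 − 4.494 = 7.996 mol
V(C3H8) = nRT/P = 7.996 × 8.314 × 1004.15 / 1480 = 45.10 L

45.1 L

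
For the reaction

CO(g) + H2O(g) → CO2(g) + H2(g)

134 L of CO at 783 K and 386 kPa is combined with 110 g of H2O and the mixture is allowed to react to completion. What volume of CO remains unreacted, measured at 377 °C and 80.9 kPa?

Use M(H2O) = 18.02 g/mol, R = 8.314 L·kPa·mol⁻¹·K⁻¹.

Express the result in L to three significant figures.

123 L

n(CO) = PV/RT = (386 × 134) / (8.314 × 783) = 7.945 mol
n(H2O) = 110 / 18.02 = 6.104 mol
For 7.945 mol CO, stoichiometry requires (1/1) × 7.945 = 7.945 mol H2O; 6.104 mol is available, so H2O is limiting.
n(CO) consumed = (1/1) × 6.104 = 6.104 mol; remaining = 7.945 − 6.104 = 1.841 mol
V(CO) = nRT/P = 1.841 × 8.314 × 650.15 / 80.9 = 123.0 L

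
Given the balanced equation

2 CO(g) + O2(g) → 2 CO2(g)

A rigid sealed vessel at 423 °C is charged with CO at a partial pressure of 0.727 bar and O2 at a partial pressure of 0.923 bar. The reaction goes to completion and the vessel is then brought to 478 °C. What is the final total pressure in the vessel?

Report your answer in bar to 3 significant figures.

At constant V, partial pressures at 423 °C are proportional to moles, so apply stoichiometry directly to pressures.
P(O2) required for 0.727 bar of CO = (1/2) × 0.727 = 0.3635 bar; available 0.923 bar, so CO is limiting.
P(O2) remaining = 0.923 − (1/2) × 0.727 = 0.5595 bar
P(gaseous products) = (2)/2 × 0.727 = 0.7270 bar
P_total at 423 °C = 0.5595 + 0.7270 = 1.286 bar
Scaling to 478 °C: P = 1.286 × 751.15/696.15 = 1.388 bar

1.39 bar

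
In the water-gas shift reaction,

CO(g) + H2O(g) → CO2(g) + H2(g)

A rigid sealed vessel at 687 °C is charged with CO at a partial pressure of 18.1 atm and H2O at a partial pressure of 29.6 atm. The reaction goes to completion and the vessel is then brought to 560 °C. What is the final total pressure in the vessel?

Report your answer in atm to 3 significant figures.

41.4 atm

Because the vessel is rigid and T is held at 687 °C, work the stoichiometry in partial pressures (P_i = n_iRT/V).
P(H2O) required for 18.1 atm of CO = (1/1) × 18.1 = 18.10 atm; available 29.6 atm, so CO is limiting.
P(H2O) remaining = 29.6 − (1/1) × 18.1 = 11.50 atm
P(gaseous products) = (1+1)/1 × 18.1 = 36.20 atm
P_total at 687 °C = 11.50 + 36.20 = 47.70 atm
Scaling to 560 °C: P = 47.70 × 833.15/960.15 = 41.39 atm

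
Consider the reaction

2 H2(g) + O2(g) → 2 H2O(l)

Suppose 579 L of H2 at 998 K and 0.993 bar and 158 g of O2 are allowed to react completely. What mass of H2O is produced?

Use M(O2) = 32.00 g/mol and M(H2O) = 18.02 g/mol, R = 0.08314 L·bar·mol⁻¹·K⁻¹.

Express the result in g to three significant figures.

125 g

n(H2) = PV/RT = (0.993 × 579) / (0.08314 × 998) = 6.929 mol
n(O2) = 158 / 32.00 = 4.938 mol
For 6.929 mol H2, stoichiometry requires (1/2) × 6.929 = 3.465 mol O2; 4.938 mol is available, so H2 is limiting.
n(H2O) = (2/2) × 6.929 = 6.929 mol
m(H2O) = 6.929 × 18.02 = 124.9 g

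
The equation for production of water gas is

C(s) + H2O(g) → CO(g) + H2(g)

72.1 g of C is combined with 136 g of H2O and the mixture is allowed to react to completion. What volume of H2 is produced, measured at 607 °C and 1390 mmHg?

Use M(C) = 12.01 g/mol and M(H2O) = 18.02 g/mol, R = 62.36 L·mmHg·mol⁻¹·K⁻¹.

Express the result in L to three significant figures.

237 L

n(C) = 72.1 / 12.01 = 6.003 mol
n(H2O) = 136 / 18.02 = 7.547 mol
For 6.003 mol C, stoichiometry requires (1/1) × 6.003 = 6.003 mol H2O; 7.547 mol is available, so C is limiting.
n(H2) = (1/1) × 6.003 = 6.003 mol
V(H2) = nRT/P = 6.003 × 62.36 × 880.15 / 1390 = 237.0 L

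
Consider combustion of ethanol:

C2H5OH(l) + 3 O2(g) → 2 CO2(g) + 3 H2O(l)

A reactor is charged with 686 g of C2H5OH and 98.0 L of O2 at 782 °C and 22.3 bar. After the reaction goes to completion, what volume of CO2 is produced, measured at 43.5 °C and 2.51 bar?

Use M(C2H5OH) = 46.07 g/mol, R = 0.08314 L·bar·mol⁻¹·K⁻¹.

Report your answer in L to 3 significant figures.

174 L

n(C2H5OH) = 686 / 46.07 = 14.89 mol
n(O2) = PV/RT = (22.3 × 98.0) / (0.08314 × 1055.15) = 24.91 mol
For 14.89 mol C2H5OH, stoichiometry requires (3/1) × 14.89 = 44.67 mol O2; 24.91 mol is available, so O2 is limiting.
n(CO2) = (2/3) × 24.91 = 16.61 mol
V(CO2) = nRT/P = 16.61 × 0.08314 × 316.65 / 2.51 = 174.2 L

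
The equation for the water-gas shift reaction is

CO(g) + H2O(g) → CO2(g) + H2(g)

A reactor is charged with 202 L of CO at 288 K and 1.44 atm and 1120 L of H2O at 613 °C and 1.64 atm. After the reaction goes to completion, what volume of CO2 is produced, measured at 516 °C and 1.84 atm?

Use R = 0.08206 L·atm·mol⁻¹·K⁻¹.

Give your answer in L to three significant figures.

n(CO) = PV/RT = (1.44 × 202) / (0.08206 × 288) = 12.31 mol
n(H2O) = PV/RT = (1.64 × 1120) / (0.08206 × 886.15) = 25.26 mol
For 12.31 mol CO, stoichiometry requires (1/1) × 12.31 = 12.31 mol H2O; 25.26 mol is available, so CO is limiting.
n(CO2) = (1/1) × 12.31 = 12.31 mol
V(CO2) = nRT/P = 12.31 × 0.08206 × 789.15 / 1.84 = 433.2 L

433 L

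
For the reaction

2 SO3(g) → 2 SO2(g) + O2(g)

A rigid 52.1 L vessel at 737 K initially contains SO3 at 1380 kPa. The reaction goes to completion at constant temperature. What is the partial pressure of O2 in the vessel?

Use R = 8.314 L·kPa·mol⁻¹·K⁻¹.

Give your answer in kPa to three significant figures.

690 kPa

n(SO3)₀ = PV/RT = (1380 × 52.1) / (8.314 × 737) = 11.73 mol
n(O2) = (1/2) × 11.73 = 5.865 mol
P(O2) = nRT/V = 5.865 × 8.314 × 737 / 52.1 = 689.8 kPa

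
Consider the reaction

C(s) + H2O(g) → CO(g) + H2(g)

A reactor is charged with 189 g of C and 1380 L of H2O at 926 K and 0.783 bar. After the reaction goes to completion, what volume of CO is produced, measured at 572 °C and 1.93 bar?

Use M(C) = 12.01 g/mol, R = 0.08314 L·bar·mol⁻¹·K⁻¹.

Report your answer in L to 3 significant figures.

n(C) = 189 / 12.01 = 15.74 mol
n(H2O) = PV/RT = (0.783 × 1380) / (0.08314 × 926) = 14.04 mol
For 15.74 mol C, stoichiometry requires (1/1) × 15.74 = 15.74 mol H2O; 14.04 mol is available, so H2O is limiting.
n(CO) = (1/1) × 14.04 = 14.04 mol
V(CO) = nRT/P = 14.04 × 0.08314 × 845.15 / 1.93 = 511.2 L

511 L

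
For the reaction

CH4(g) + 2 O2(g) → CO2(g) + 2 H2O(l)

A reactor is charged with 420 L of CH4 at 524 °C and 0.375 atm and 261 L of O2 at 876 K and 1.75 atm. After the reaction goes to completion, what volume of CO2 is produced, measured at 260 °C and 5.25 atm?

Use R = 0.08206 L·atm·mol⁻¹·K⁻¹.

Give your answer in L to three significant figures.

20.1 L

n(CH4) = PV/RT = (0.375 × 420) / (0.08206 × 797.15) = 2.408 mol
n(O2) = PV/RT = (1.75 × 261) / (0.08206 × 876) = 6.354 mol
For 2.408 mol CH4, stoichiometry requires (2/1) × 2.408 = 4.816 mol O2; 6.354 mol is available, so CH4 is limiting.
n(CO2) = (1/1) × 2.408 = 2.408 mol
V(CO2) = nRT/P = 2.408 × 0.08206 × 533.15 / 5.25 = 20.07 L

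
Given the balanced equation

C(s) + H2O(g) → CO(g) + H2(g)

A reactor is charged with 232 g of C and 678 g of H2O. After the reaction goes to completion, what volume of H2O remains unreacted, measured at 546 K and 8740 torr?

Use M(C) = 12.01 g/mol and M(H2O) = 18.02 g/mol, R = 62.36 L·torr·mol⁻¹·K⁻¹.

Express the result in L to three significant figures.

n(C) = 232 / 12.01 = 19.32 mol
n(H2O) = 678 / 18.02 = 37.62 mol
For 19.32 mol C, stoichiometry requires (1/1) × 19.32 = 19.32 mol H2O; 37.62 mol is available, so C is limiting.
n(H2O) consumed = (1/1) × 19.32 = 19.32 mol; remaining = 37.62 − 19.32 = 18.30 mol
V(H2O) = nRT/P = 18.30 × 62.36 × 546 / 8740 = 71.29 L

71.3 L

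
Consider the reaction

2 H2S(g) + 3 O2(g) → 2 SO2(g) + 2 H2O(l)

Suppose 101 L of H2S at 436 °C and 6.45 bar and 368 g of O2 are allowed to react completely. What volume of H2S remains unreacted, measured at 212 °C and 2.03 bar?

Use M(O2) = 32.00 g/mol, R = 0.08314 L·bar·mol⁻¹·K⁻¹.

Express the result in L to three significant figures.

n(H2S) = PV/RT = (6.45 × 101) / (0.08314 × 709.15) = 11.05 mol
n(O2) = 368 / 32.00 = 11.50 mol
For 11.05 mol H2S, stoichiometry requires (3/2) × 11.05 = 16.58 mol O2; 11.50 mol is available, so O2 is limiting.
n(H2S) consumed = (2/3) × 11.50 = 7.667 mol; remaining = 11.05 − 7.667 = 3.383 mol
V(H2S) = nRT/P = 3.383 × 0.08314 × 485.15 / 2.03 = 67.22 L

67.2 L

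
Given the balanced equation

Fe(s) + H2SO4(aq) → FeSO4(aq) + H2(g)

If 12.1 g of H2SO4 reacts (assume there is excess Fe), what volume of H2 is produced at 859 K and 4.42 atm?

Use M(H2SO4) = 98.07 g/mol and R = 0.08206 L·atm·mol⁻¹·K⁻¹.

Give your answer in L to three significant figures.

1.97 L

n(H2SO4) = 12.10 / 98.07 = 0.1234 mol
n(H2) = (1/1) × 0.1234 = 0.1234 mol
V = nRT/P = 0.1234 × 0.08206 × 859 / 4.42 = 1.968 L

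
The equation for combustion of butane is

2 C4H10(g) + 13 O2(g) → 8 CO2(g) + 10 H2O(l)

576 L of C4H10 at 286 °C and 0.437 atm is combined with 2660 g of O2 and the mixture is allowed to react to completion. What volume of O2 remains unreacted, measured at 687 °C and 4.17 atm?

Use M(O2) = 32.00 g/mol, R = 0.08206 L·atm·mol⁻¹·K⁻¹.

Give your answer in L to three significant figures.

n(C4H10) = PV/RT = (0.437 × 576) / (0.08206 × 559.15) = 5.486 mol
n(O2) = 2660 / 32.00 = 83.12 mol
For 5.486 mol C4H10, stoichiometry requires (13/2) × 5.486 = 35.66 mol O2; 83.12 mol is available, so C4H10 is limiting.
n(O2) consumed = (13/2) × 5.486 = 35.66 mol; remaining = 83.12 − 35.66 = 47.46 mol
V(O2) = nRT/P = 47.46 × 0.08206 × 960.15 / 4.17 = 896.7 L

897 L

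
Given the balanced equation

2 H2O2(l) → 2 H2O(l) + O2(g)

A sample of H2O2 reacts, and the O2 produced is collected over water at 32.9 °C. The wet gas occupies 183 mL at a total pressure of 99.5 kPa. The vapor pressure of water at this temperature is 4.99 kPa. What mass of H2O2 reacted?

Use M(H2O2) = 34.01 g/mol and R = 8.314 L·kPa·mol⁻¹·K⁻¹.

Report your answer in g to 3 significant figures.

P(O2) = 99.5 − 4.99 = 94.51 kPa
n(O2) = PV/RT = (94.51 × 0.1830) / (8.314 × 306.05) = 0.006797 mol
n(H2O2) = (2/1) × 0.006797 = 0.01359 mol
m(H2O2) = 0.01359 × 34.01 = 0.4622 g

0.462 g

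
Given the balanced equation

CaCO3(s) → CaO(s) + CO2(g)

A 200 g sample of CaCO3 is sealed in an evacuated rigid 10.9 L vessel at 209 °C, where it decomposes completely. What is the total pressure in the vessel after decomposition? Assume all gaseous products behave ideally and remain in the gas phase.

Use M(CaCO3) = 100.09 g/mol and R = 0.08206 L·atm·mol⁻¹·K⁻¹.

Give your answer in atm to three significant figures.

n(CaCO3) = 200 / 100.09 = 1.998 mol
n(gas produced) = (1/1) × 1.998 = 1.998 mol
P = nRT/V = 1.998 × 0.08206 × 482.15 / 10.9 = 7.252 atm

7.25 atm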